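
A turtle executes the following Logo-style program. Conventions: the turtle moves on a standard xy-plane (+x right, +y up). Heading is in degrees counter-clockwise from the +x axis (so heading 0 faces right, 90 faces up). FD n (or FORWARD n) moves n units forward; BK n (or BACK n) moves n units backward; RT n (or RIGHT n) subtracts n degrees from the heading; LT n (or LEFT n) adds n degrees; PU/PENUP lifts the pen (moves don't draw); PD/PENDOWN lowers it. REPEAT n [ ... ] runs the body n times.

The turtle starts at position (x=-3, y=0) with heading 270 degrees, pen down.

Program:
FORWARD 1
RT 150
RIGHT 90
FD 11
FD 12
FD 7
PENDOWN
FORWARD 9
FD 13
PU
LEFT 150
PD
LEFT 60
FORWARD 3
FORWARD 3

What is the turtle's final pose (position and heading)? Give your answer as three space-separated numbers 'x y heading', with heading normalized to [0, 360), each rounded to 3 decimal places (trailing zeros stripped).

Executing turtle program step by step:
Start: pos=(-3,0), heading=270, pen down
FD 1: (-3,0) -> (-3,-1) [heading=270, draw]
RT 150: heading 270 -> 120
RT 90: heading 120 -> 30
FD 11: (-3,-1) -> (6.526,4.5) [heading=30, draw]
FD 12: (6.526,4.5) -> (16.919,10.5) [heading=30, draw]
FD 7: (16.919,10.5) -> (22.981,14) [heading=30, draw]
PD: pen down
FD 9: (22.981,14) -> (30.775,18.5) [heading=30, draw]
FD 13: (30.775,18.5) -> (42.033,25) [heading=30, draw]
PU: pen up
LT 150: heading 30 -> 180
PD: pen down
LT 60: heading 180 -> 240
FD 3: (42.033,25) -> (40.533,22.402) [heading=240, draw]
FD 3: (40.533,22.402) -> (39.033,19.804) [heading=240, draw]
Final: pos=(39.033,19.804), heading=240, 8 segment(s) drawn

Answer: 39.033 19.804 240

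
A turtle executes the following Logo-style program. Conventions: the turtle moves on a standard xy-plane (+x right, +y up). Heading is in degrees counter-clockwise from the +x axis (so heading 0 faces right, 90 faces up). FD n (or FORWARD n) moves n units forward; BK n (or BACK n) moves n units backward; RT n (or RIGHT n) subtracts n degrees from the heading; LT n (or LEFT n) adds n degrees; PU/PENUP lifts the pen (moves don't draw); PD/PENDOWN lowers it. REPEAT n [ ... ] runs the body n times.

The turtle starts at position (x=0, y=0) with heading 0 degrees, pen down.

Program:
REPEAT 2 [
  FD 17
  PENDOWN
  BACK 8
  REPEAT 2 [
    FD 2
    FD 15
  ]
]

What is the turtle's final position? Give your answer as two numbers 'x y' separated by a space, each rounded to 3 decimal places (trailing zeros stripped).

Answer: 86 0

Derivation:
Executing turtle program step by step:
Start: pos=(0,0), heading=0, pen down
REPEAT 2 [
  -- iteration 1/2 --
  FD 17: (0,0) -> (17,0) [heading=0, draw]
  PD: pen down
  BK 8: (17,0) -> (9,0) [heading=0, draw]
  REPEAT 2 [
    -- iteration 1/2 --
    FD 2: (9,0) -> (11,0) [heading=0, draw]
    FD 15: (11,0) -> (26,0) [heading=0, draw]
    -- iteration 2/2 --
    FD 2: (26,0) -> (28,0) [heading=0, draw]
    FD 15: (28,0) -> (43,0) [heading=0, draw]
  ]
  -- iteration 2/2 --
  FD 17: (43,0) -> (60,0) [heading=0, draw]
  PD: pen down
  BK 8: (60,0) -> (52,0) [heading=0, draw]
  REPEAT 2 [
    -- iteration 1/2 --
    FD 2: (52,0) -> (54,0) [heading=0, draw]
    FD 15: (54,0) -> (69,0) [heading=0, draw]
    -- iteration 2/2 --
    FD 2: (69,0) -> (71,0) [heading=0, draw]
    FD 15: (71,0) -> (86,0) [heading=0, draw]
  ]
]
Final: pos=(86,0), heading=0, 12 segment(s) drawn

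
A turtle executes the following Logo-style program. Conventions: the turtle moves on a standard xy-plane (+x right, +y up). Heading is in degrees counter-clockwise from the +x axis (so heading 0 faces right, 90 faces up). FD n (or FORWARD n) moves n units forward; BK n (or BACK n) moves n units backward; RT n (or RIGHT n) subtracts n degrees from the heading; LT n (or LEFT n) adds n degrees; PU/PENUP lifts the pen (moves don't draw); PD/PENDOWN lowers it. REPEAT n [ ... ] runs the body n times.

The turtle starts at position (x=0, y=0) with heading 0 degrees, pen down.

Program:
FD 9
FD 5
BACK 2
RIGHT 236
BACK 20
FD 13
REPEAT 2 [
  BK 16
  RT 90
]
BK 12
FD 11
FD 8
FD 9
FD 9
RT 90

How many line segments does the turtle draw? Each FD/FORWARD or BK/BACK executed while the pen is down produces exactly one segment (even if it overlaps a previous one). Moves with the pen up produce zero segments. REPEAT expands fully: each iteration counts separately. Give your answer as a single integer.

Executing turtle program step by step:
Start: pos=(0,0), heading=0, pen down
FD 9: (0,0) -> (9,0) [heading=0, draw]
FD 5: (9,0) -> (14,0) [heading=0, draw]
BK 2: (14,0) -> (12,0) [heading=0, draw]
RT 236: heading 0 -> 124
BK 20: (12,0) -> (23.184,-16.581) [heading=124, draw]
FD 13: (23.184,-16.581) -> (15.914,-5.803) [heading=124, draw]
REPEAT 2 [
  -- iteration 1/2 --
  BK 16: (15.914,-5.803) -> (24.861,-19.068) [heading=124, draw]
  RT 90: heading 124 -> 34
  -- iteration 2/2 --
  BK 16: (24.861,-19.068) -> (11.597,-28.015) [heading=34, draw]
  RT 90: heading 34 -> 304
]
BK 12: (11.597,-28.015) -> (4.887,-18.066) [heading=304, draw]
FD 11: (4.887,-18.066) -> (11.038,-27.186) [heading=304, draw]
FD 8: (11.038,-27.186) -> (15.511,-33.818) [heading=304, draw]
FD 9: (15.511,-33.818) -> (20.544,-41.28) [heading=304, draw]
FD 9: (20.544,-41.28) -> (25.577,-48.741) [heading=304, draw]
RT 90: heading 304 -> 214
Final: pos=(25.577,-48.741), heading=214, 12 segment(s) drawn
Segments drawn: 12

Answer: 12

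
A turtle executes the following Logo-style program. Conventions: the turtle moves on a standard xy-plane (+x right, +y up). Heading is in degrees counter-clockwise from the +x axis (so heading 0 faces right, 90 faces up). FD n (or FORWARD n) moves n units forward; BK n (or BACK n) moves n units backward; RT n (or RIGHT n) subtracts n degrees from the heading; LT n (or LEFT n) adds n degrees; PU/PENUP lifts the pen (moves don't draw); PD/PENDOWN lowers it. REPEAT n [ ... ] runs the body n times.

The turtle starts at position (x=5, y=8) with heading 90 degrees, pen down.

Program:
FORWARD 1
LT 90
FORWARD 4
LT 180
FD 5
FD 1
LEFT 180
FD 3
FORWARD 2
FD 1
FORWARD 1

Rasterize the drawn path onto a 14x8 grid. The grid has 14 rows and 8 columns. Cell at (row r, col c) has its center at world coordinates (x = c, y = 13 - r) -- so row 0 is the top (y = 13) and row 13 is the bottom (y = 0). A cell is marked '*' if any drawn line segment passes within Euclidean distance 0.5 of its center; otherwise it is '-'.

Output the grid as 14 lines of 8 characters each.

Segment 0: (5,8) -> (5,9)
Segment 1: (5,9) -> (1,9)
Segment 2: (1,9) -> (6,9)
Segment 3: (6,9) -> (7,9)
Segment 4: (7,9) -> (4,9)
Segment 5: (4,9) -> (2,9)
Segment 6: (2,9) -> (1,9)
Segment 7: (1,9) -> (0,9)

Answer: --------
--------
--------
--------
********
-----*--
--------
--------
--------
--------
--------
--------
--------
--------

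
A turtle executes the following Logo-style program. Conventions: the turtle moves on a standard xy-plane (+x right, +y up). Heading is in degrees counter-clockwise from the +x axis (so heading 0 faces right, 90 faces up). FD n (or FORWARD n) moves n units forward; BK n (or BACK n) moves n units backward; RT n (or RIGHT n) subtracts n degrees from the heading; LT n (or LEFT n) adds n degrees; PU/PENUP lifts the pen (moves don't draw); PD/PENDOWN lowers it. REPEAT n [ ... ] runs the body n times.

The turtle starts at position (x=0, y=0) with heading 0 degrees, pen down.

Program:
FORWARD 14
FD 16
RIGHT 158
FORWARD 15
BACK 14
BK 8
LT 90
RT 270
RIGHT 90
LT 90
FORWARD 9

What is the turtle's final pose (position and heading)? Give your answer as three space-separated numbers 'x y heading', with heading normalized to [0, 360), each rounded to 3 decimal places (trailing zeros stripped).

Answer: 44.835 5.994 22

Derivation:
Executing turtle program step by step:
Start: pos=(0,0), heading=0, pen down
FD 14: (0,0) -> (14,0) [heading=0, draw]
FD 16: (14,0) -> (30,0) [heading=0, draw]
RT 158: heading 0 -> 202
FD 15: (30,0) -> (16.092,-5.619) [heading=202, draw]
BK 14: (16.092,-5.619) -> (29.073,-0.375) [heading=202, draw]
BK 8: (29.073,-0.375) -> (36.49,2.622) [heading=202, draw]
LT 90: heading 202 -> 292
RT 270: heading 292 -> 22
RT 90: heading 22 -> 292
LT 90: heading 292 -> 22
FD 9: (36.49,2.622) -> (44.835,5.994) [heading=22, draw]
Final: pos=(44.835,5.994), heading=22, 6 segment(s) drawn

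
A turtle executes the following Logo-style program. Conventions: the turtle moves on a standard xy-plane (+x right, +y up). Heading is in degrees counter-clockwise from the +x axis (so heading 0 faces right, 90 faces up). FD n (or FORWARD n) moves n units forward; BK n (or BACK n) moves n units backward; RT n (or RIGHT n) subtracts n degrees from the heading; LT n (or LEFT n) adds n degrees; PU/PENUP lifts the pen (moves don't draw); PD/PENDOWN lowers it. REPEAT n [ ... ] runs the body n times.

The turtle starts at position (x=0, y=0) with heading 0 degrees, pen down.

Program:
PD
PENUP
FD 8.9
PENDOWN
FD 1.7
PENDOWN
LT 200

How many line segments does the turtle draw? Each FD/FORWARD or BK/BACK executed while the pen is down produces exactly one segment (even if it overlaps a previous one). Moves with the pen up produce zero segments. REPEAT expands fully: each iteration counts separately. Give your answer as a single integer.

Answer: 1

Derivation:
Executing turtle program step by step:
Start: pos=(0,0), heading=0, pen down
PD: pen down
PU: pen up
FD 8.9: (0,0) -> (8.9,0) [heading=0, move]
PD: pen down
FD 1.7: (8.9,0) -> (10.6,0) [heading=0, draw]
PD: pen down
LT 200: heading 0 -> 200
Final: pos=(10.6,0), heading=200, 1 segment(s) drawn
Segments drawn: 1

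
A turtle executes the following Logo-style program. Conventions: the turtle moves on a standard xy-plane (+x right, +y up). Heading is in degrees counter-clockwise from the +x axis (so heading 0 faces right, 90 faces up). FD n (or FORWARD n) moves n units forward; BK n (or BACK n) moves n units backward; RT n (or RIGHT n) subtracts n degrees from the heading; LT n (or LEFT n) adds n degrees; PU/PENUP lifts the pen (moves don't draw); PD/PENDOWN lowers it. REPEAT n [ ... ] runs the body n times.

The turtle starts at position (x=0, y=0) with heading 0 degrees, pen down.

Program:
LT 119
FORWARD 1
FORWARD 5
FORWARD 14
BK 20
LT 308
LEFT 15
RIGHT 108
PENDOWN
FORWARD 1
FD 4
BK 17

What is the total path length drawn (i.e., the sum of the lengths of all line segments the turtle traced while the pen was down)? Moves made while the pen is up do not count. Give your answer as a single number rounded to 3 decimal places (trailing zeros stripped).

Answer: 62

Derivation:
Executing turtle program step by step:
Start: pos=(0,0), heading=0, pen down
LT 119: heading 0 -> 119
FD 1: (0,0) -> (-0.485,0.875) [heading=119, draw]
FD 5: (-0.485,0.875) -> (-2.909,5.248) [heading=119, draw]
FD 14: (-2.909,5.248) -> (-9.696,17.492) [heading=119, draw]
BK 20: (-9.696,17.492) -> (0,0) [heading=119, draw]
LT 308: heading 119 -> 67
LT 15: heading 67 -> 82
RT 108: heading 82 -> 334
PD: pen down
FD 1: (0,0) -> (0.899,-0.438) [heading=334, draw]
FD 4: (0.899,-0.438) -> (4.494,-2.192) [heading=334, draw]
BK 17: (4.494,-2.192) -> (-10.786,5.26) [heading=334, draw]
Final: pos=(-10.786,5.26), heading=334, 7 segment(s) drawn

Segment lengths:
  seg 1: (0,0) -> (-0.485,0.875), length = 1
  seg 2: (-0.485,0.875) -> (-2.909,5.248), length = 5
  seg 3: (-2.909,5.248) -> (-9.696,17.492), length = 14
  seg 4: (-9.696,17.492) -> (0,0), length = 20
  seg 5: (0,0) -> (0.899,-0.438), length = 1
  seg 6: (0.899,-0.438) -> (4.494,-2.192), length = 4
  seg 7: (4.494,-2.192) -> (-10.786,5.26), length = 17
Total = 62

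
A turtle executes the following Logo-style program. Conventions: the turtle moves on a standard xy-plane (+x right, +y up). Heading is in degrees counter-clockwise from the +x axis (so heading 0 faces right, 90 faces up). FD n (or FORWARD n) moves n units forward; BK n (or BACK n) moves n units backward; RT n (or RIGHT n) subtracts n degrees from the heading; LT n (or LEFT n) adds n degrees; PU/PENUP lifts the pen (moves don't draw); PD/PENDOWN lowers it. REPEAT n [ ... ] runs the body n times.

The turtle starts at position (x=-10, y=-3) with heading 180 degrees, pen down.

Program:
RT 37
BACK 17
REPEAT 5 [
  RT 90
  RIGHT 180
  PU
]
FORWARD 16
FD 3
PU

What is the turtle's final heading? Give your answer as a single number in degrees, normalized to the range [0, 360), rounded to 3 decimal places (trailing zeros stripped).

Answer: 233

Derivation:
Executing turtle program step by step:
Start: pos=(-10,-3), heading=180, pen down
RT 37: heading 180 -> 143
BK 17: (-10,-3) -> (3.577,-13.231) [heading=143, draw]
REPEAT 5 [
  -- iteration 1/5 --
  RT 90: heading 143 -> 53
  RT 180: heading 53 -> 233
  PU: pen up
  -- iteration 2/5 --
  RT 90: heading 233 -> 143
  RT 180: heading 143 -> 323
  PU: pen up
  -- iteration 3/5 --
  RT 90: heading 323 -> 233
  RT 180: heading 233 -> 53
  PU: pen up
  -- iteration 4/5 --
  RT 90: heading 53 -> 323
  RT 180: heading 323 -> 143
  PU: pen up
  -- iteration 5/5 --
  RT 90: heading 143 -> 53
  RT 180: heading 53 -> 233
  PU: pen up
]
FD 16: (3.577,-13.231) -> (-6.052,-26.009) [heading=233, move]
FD 3: (-6.052,-26.009) -> (-7.858,-28.405) [heading=233, move]
PU: pen up
Final: pos=(-7.858,-28.405), heading=233, 1 segment(s) drawn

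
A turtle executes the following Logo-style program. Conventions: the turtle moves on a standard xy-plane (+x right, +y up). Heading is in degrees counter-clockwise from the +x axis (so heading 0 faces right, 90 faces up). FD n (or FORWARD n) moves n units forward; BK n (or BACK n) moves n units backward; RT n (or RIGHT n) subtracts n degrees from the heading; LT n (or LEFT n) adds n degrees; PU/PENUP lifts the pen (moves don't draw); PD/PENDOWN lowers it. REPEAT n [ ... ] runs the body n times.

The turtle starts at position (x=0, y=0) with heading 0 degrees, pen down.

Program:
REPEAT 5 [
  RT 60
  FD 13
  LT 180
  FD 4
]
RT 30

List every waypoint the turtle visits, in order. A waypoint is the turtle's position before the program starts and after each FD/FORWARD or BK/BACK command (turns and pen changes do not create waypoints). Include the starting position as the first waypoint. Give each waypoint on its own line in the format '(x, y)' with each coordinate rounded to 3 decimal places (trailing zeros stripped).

Answer: (0, 0)
(6.5, -11.258)
(4.5, -7.794)
(11, 3.464)
(9, 0)
(-4, 0)
(0, 0)
(6.5, -11.258)
(4.5, -7.794)
(11, 3.464)
(9, 0)

Derivation:
Executing turtle program step by step:
Start: pos=(0,0), heading=0, pen down
REPEAT 5 [
  -- iteration 1/5 --
  RT 60: heading 0 -> 300
  FD 13: (0,0) -> (6.5,-11.258) [heading=300, draw]
  LT 180: heading 300 -> 120
  FD 4: (6.5,-11.258) -> (4.5,-7.794) [heading=120, draw]
  -- iteration 2/5 --
  RT 60: heading 120 -> 60
  FD 13: (4.5,-7.794) -> (11,3.464) [heading=60, draw]
  LT 180: heading 60 -> 240
  FD 4: (11,3.464) -> (9,0) [heading=240, draw]
  -- iteration 3/5 --
  RT 60: heading 240 -> 180
  FD 13: (9,0) -> (-4,0) [heading=180, draw]
  LT 180: heading 180 -> 0
  FD 4: (-4,0) -> (0,0) [heading=0, draw]
  -- iteration 4/5 --
  RT 60: heading 0 -> 300
  FD 13: (0,0) -> (6.5,-11.258) [heading=300, draw]
  LT 180: heading 300 -> 120
  FD 4: (6.5,-11.258) -> (4.5,-7.794) [heading=120, draw]
  -- iteration 5/5 --
  RT 60: heading 120 -> 60
  FD 13: (4.5,-7.794) -> (11,3.464) [heading=60, draw]
  LT 180: heading 60 -> 240
  FD 4: (11,3.464) -> (9,0) [heading=240, draw]
]
RT 30: heading 240 -> 210
Final: pos=(9,0), heading=210, 10 segment(s) drawn
Waypoints (11 total):
(0, 0)
(6.5, -11.258)
(4.5, -7.794)
(11, 3.464)
(9, 0)
(-4, 0)
(0, 0)
(6.5, -11.258)
(4.5, -7.794)
(11, 3.464)
(9, 0)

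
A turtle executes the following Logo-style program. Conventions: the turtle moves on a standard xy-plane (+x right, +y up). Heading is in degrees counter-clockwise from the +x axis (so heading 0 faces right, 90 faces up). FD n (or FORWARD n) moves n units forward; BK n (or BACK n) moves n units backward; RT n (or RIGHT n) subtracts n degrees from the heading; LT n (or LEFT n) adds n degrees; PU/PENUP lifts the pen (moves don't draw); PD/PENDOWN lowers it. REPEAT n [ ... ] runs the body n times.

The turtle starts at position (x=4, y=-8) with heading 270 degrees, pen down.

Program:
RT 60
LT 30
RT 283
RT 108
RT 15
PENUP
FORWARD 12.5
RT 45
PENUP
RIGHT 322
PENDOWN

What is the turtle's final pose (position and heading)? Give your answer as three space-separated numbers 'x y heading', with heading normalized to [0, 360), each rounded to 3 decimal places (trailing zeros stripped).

Executing turtle program step by step:
Start: pos=(4,-8), heading=270, pen down
RT 60: heading 270 -> 210
LT 30: heading 210 -> 240
RT 283: heading 240 -> 317
RT 108: heading 317 -> 209
RT 15: heading 209 -> 194
PU: pen up
FD 12.5: (4,-8) -> (-8.129,-11.024) [heading=194, move]
RT 45: heading 194 -> 149
PU: pen up
RT 322: heading 149 -> 187
PD: pen down
Final: pos=(-8.129,-11.024), heading=187, 0 segment(s) drawn

Answer: -8.129 -11.024 187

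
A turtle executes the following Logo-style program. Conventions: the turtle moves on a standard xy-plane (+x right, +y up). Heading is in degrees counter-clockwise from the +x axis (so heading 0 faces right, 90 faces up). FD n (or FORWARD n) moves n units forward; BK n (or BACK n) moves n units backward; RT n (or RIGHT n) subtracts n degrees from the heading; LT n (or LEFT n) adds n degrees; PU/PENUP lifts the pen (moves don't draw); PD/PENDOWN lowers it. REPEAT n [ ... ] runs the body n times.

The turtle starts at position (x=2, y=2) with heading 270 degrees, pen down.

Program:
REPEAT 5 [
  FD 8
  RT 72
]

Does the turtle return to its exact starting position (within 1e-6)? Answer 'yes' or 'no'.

Answer: yes

Derivation:
Executing turtle program step by step:
Start: pos=(2,2), heading=270, pen down
REPEAT 5 [
  -- iteration 1/5 --
  FD 8: (2,2) -> (2,-6) [heading=270, draw]
  RT 72: heading 270 -> 198
  -- iteration 2/5 --
  FD 8: (2,-6) -> (-5.608,-8.472) [heading=198, draw]
  RT 72: heading 198 -> 126
  -- iteration 3/5 --
  FD 8: (-5.608,-8.472) -> (-10.311,-2) [heading=126, draw]
  RT 72: heading 126 -> 54
  -- iteration 4/5 --
  FD 8: (-10.311,-2) -> (-5.608,4.472) [heading=54, draw]
  RT 72: heading 54 -> 342
  -- iteration 5/5 --
  FD 8: (-5.608,4.472) -> (2,2) [heading=342, draw]
  RT 72: heading 342 -> 270
]
Final: pos=(2,2), heading=270, 5 segment(s) drawn

Start position: (2, 2)
Final position: (2, 2)
Distance = 0; < 1e-6 -> CLOSED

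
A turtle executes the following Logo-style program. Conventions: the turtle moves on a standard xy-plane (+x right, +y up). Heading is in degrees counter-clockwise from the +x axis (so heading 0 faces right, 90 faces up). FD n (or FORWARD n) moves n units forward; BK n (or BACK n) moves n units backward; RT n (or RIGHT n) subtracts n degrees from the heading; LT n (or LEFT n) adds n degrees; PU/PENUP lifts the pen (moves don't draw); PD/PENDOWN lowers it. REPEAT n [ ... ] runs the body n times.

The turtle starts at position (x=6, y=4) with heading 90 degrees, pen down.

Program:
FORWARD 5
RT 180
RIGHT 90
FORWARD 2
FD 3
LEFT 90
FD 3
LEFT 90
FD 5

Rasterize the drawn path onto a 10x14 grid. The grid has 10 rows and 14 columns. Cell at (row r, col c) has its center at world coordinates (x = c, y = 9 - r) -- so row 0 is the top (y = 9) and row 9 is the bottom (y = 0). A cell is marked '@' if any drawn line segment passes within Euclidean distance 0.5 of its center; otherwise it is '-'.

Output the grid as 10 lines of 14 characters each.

Answer: -@@@@@@-------
-@----@-------
-@----@-------
-@@@@@@-------
------@-------
------@-------
--------------
--------------
--------------
--------------

Derivation:
Segment 0: (6,4) -> (6,9)
Segment 1: (6,9) -> (4,9)
Segment 2: (4,9) -> (1,9)
Segment 3: (1,9) -> (1,6)
Segment 4: (1,6) -> (6,6)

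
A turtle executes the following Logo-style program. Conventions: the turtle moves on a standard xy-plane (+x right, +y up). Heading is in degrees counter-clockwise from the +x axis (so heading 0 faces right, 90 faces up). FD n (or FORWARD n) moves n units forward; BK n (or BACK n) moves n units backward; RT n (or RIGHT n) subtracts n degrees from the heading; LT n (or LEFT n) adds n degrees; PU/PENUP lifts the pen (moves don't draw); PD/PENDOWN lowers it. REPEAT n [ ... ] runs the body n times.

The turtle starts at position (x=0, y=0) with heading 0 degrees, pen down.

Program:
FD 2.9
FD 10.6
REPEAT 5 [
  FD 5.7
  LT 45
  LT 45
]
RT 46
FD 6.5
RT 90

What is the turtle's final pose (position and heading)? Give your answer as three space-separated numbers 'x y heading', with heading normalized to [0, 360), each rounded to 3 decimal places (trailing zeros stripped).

Executing turtle program step by step:
Start: pos=(0,0), heading=0, pen down
FD 2.9: (0,0) -> (2.9,0) [heading=0, draw]
FD 10.6: (2.9,0) -> (13.5,0) [heading=0, draw]
REPEAT 5 [
  -- iteration 1/5 --
  FD 5.7: (13.5,0) -> (19.2,0) [heading=0, draw]
  LT 45: heading 0 -> 45
  LT 45: heading 45 -> 90
  -- iteration 2/5 --
  FD 5.7: (19.2,0) -> (19.2,5.7) [heading=90, draw]
  LT 45: heading 90 -> 135
  LT 45: heading 135 -> 180
  -- iteration 3/5 --
  FD 5.7: (19.2,5.7) -> (13.5,5.7) [heading=180, draw]
  LT 45: heading 180 -> 225
  LT 45: heading 225 -> 270
  -- iteration 4/5 --
  FD 5.7: (13.5,5.7) -> (13.5,0) [heading=270, draw]
  LT 45: heading 270 -> 315
  LT 45: heading 315 -> 0
  -- iteration 5/5 --
  FD 5.7: (13.5,0) -> (19.2,0) [heading=0, draw]
  LT 45: heading 0 -> 45
  LT 45: heading 45 -> 90
]
RT 46: heading 90 -> 44
FD 6.5: (19.2,0) -> (23.876,4.515) [heading=44, draw]
RT 90: heading 44 -> 314
Final: pos=(23.876,4.515), heading=314, 8 segment(s) drawn

Answer: 23.876 4.515 314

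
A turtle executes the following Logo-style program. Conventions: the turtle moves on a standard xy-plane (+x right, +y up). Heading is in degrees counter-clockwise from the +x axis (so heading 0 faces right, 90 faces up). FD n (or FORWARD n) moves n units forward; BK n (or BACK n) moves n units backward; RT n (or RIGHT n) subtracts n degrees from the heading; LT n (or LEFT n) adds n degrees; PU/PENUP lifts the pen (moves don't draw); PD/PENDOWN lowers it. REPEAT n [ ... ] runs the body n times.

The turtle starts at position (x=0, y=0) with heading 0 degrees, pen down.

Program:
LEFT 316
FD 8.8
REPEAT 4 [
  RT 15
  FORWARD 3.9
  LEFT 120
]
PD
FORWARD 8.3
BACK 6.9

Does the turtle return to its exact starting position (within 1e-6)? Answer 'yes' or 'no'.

Answer: no

Derivation:
Executing turtle program step by step:
Start: pos=(0,0), heading=0, pen down
LT 316: heading 0 -> 316
FD 8.8: (0,0) -> (6.33,-6.113) [heading=316, draw]
REPEAT 4 [
  -- iteration 1/4 --
  RT 15: heading 316 -> 301
  FD 3.9: (6.33,-6.113) -> (8.339,-9.456) [heading=301, draw]
  LT 120: heading 301 -> 61
  -- iteration 2/4 --
  RT 15: heading 61 -> 46
  FD 3.9: (8.339,-9.456) -> (11.048,-6.651) [heading=46, draw]
  LT 120: heading 46 -> 166
  -- iteration 3/4 --
  RT 15: heading 166 -> 151
  FD 3.9: (11.048,-6.651) -> (7.637,-4.76) [heading=151, draw]
  LT 120: heading 151 -> 271
  -- iteration 4/4 --
  RT 15: heading 271 -> 256
  FD 3.9: (7.637,-4.76) -> (6.693,-8.544) [heading=256, draw]
  LT 120: heading 256 -> 16
]
PD: pen down
FD 8.3: (6.693,-8.544) -> (14.672,-6.256) [heading=16, draw]
BK 6.9: (14.672,-6.256) -> (8.039,-8.158) [heading=16, draw]
Final: pos=(8.039,-8.158), heading=16, 7 segment(s) drawn

Start position: (0, 0)
Final position: (8.039, -8.158)
Distance = 11.454; >= 1e-6 -> NOT closed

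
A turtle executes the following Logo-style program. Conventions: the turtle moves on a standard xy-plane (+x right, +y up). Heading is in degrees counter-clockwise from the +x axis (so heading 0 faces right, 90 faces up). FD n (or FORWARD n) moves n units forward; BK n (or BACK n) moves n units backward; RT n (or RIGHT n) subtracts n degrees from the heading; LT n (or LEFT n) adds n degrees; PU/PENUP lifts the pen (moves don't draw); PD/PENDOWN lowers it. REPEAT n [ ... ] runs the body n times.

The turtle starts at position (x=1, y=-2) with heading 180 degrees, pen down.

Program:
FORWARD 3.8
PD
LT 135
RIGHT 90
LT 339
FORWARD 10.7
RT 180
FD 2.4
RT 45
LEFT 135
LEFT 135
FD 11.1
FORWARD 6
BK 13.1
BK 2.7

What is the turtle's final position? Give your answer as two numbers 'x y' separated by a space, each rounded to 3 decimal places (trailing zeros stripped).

Executing turtle program step by step:
Start: pos=(1,-2), heading=180, pen down
FD 3.8: (1,-2) -> (-2.8,-2) [heading=180, draw]
PD: pen down
LT 135: heading 180 -> 315
RT 90: heading 315 -> 225
LT 339: heading 225 -> 204
FD 10.7: (-2.8,-2) -> (-12.575,-6.352) [heading=204, draw]
RT 180: heading 204 -> 24
FD 2.4: (-12.575,-6.352) -> (-10.382,-5.376) [heading=24, draw]
RT 45: heading 24 -> 339
LT 135: heading 339 -> 114
LT 135: heading 114 -> 249
FD 11.1: (-10.382,-5.376) -> (-14.36,-15.739) [heading=249, draw]
FD 6: (-14.36,-15.739) -> (-16.511,-21.34) [heading=249, draw]
BK 13.1: (-16.511,-21.34) -> (-11.816,-9.11) [heading=249, draw]
BK 2.7: (-11.816,-9.11) -> (-10.848,-6.59) [heading=249, draw]
Final: pos=(-10.848,-6.59), heading=249, 7 segment(s) drawn

Answer: -10.848 -6.59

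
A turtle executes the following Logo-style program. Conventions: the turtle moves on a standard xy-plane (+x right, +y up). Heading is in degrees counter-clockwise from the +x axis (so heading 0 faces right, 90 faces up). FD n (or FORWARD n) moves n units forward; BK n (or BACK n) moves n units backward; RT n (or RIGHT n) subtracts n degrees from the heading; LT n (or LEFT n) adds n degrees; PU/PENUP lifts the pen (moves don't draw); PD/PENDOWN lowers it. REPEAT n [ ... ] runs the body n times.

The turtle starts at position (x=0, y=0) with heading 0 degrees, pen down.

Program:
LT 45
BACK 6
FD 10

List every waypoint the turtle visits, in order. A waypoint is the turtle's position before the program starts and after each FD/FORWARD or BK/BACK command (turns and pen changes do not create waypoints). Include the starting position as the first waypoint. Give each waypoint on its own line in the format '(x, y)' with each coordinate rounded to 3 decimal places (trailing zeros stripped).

Executing turtle program step by step:
Start: pos=(0,0), heading=0, pen down
LT 45: heading 0 -> 45
BK 6: (0,0) -> (-4.243,-4.243) [heading=45, draw]
FD 10: (-4.243,-4.243) -> (2.828,2.828) [heading=45, draw]
Final: pos=(2.828,2.828), heading=45, 2 segment(s) drawn
Waypoints (3 total):
(0, 0)
(-4.243, -4.243)
(2.828, 2.828)

Answer: (0, 0)
(-4.243, -4.243)
(2.828, 2.828)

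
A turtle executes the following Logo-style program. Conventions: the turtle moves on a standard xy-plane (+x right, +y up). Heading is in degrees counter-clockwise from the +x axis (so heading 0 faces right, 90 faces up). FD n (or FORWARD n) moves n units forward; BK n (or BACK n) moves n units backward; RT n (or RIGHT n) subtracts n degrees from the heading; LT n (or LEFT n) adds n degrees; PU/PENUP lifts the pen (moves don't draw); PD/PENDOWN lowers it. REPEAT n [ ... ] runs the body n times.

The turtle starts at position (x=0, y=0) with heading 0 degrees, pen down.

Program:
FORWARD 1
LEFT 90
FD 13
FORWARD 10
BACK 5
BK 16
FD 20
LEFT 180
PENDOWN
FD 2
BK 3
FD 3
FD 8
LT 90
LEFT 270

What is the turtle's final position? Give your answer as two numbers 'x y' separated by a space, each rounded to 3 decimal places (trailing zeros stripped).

Answer: 1 12

Derivation:
Executing turtle program step by step:
Start: pos=(0,0), heading=0, pen down
FD 1: (0,0) -> (1,0) [heading=0, draw]
LT 90: heading 0 -> 90
FD 13: (1,0) -> (1,13) [heading=90, draw]
FD 10: (1,13) -> (1,23) [heading=90, draw]
BK 5: (1,23) -> (1,18) [heading=90, draw]
BK 16: (1,18) -> (1,2) [heading=90, draw]
FD 20: (1,2) -> (1,22) [heading=90, draw]
LT 180: heading 90 -> 270
PD: pen down
FD 2: (1,22) -> (1,20) [heading=270, draw]
BK 3: (1,20) -> (1,23) [heading=270, draw]
FD 3: (1,23) -> (1,20) [heading=270, draw]
FD 8: (1,20) -> (1,12) [heading=270, draw]
LT 90: heading 270 -> 0
LT 270: heading 0 -> 270
Final: pos=(1,12), heading=270, 10 segment(s) drawn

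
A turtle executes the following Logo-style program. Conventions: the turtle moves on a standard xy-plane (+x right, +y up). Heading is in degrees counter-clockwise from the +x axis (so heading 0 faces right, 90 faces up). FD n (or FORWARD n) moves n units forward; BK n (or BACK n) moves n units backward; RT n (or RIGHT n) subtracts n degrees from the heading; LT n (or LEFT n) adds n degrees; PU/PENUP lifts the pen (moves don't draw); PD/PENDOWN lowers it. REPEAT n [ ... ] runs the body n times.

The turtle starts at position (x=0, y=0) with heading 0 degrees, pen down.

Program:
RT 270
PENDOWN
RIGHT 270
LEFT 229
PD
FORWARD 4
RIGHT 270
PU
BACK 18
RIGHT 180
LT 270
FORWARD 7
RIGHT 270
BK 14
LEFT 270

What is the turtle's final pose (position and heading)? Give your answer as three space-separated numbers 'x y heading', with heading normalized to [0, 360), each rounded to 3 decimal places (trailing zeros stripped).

Executing turtle program step by step:
Start: pos=(0,0), heading=0, pen down
RT 270: heading 0 -> 90
PD: pen down
RT 270: heading 90 -> 180
LT 229: heading 180 -> 49
PD: pen down
FD 4: (0,0) -> (2.624,3.019) [heading=49, draw]
RT 270: heading 49 -> 139
PU: pen up
BK 18: (2.624,3.019) -> (16.209,-8.79) [heading=139, move]
RT 180: heading 139 -> 319
LT 270: heading 319 -> 229
FD 7: (16.209,-8.79) -> (11.617,-14.073) [heading=229, move]
RT 270: heading 229 -> 319
BK 14: (11.617,-14.073) -> (1.051,-4.888) [heading=319, move]
LT 270: heading 319 -> 229
Final: pos=(1.051,-4.888), heading=229, 1 segment(s) drawn

Answer: 1.051 -4.888 229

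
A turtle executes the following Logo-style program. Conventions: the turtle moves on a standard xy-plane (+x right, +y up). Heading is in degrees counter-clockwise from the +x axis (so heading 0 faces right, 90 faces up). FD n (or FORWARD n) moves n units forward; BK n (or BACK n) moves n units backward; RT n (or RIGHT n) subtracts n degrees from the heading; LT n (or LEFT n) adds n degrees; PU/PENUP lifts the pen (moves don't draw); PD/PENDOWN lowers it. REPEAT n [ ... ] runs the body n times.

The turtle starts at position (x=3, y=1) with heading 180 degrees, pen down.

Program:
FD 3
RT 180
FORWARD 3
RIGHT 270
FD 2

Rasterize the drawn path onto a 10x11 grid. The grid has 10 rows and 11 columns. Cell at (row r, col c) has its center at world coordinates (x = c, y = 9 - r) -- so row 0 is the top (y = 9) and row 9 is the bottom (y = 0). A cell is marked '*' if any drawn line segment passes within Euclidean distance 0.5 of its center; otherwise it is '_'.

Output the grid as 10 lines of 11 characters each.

Answer: ___________
___________
___________
___________
___________
___________
___*_______
___*_______
****_______
___________

Derivation:
Segment 0: (3,1) -> (0,1)
Segment 1: (0,1) -> (3,1)
Segment 2: (3,1) -> (3,3)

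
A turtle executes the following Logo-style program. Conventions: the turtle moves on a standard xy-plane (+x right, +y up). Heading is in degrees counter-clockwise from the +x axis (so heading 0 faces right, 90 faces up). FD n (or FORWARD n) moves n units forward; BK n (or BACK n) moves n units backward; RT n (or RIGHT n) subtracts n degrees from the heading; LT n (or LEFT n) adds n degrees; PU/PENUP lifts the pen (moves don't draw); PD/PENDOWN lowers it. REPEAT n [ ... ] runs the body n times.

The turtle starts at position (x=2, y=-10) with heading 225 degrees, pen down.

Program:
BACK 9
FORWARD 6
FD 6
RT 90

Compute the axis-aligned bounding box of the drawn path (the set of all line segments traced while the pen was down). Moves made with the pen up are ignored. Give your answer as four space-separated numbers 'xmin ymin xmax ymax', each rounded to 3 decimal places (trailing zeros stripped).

Answer: -0.121 -12.121 8.364 -3.636

Derivation:
Executing turtle program step by step:
Start: pos=(2,-10), heading=225, pen down
BK 9: (2,-10) -> (8.364,-3.636) [heading=225, draw]
FD 6: (8.364,-3.636) -> (4.121,-7.879) [heading=225, draw]
FD 6: (4.121,-7.879) -> (-0.121,-12.121) [heading=225, draw]
RT 90: heading 225 -> 135
Final: pos=(-0.121,-12.121), heading=135, 3 segment(s) drawn

Segment endpoints: x in {-0.121, 2, 4.121, 8.364}, y in {-12.121, -10, -7.879, -3.636}
xmin=-0.121, ymin=-12.121, xmax=8.364, ymax=-3.636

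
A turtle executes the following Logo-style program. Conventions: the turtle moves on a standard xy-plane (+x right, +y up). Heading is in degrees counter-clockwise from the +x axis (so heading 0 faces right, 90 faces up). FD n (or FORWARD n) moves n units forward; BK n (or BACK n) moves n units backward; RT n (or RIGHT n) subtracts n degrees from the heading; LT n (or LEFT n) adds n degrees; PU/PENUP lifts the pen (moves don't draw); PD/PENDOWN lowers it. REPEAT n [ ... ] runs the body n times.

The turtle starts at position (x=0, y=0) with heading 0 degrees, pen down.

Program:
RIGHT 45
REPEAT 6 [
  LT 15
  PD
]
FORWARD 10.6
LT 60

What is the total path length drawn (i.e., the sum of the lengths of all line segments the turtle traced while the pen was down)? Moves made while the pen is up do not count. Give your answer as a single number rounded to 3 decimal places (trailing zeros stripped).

Executing turtle program step by step:
Start: pos=(0,0), heading=0, pen down
RT 45: heading 0 -> 315
REPEAT 6 [
  -- iteration 1/6 --
  LT 15: heading 315 -> 330
  PD: pen down
  -- iteration 2/6 --
  LT 15: heading 330 -> 345
  PD: pen down
  -- iteration 3/6 --
  LT 15: heading 345 -> 0
  PD: pen down
  -- iteration 4/6 --
  LT 15: heading 0 -> 15
  PD: pen down
  -- iteration 5/6 --
  LT 15: heading 15 -> 30
  PD: pen down
  -- iteration 6/6 --
  LT 15: heading 30 -> 45
  PD: pen down
]
FD 10.6: (0,0) -> (7.495,7.495) [heading=45, draw]
LT 60: heading 45 -> 105
Final: pos=(7.495,7.495), heading=105, 1 segment(s) drawn

Segment lengths:
  seg 1: (0,0) -> (7.495,7.495), length = 10.6
Total = 10.6

Answer: 10.6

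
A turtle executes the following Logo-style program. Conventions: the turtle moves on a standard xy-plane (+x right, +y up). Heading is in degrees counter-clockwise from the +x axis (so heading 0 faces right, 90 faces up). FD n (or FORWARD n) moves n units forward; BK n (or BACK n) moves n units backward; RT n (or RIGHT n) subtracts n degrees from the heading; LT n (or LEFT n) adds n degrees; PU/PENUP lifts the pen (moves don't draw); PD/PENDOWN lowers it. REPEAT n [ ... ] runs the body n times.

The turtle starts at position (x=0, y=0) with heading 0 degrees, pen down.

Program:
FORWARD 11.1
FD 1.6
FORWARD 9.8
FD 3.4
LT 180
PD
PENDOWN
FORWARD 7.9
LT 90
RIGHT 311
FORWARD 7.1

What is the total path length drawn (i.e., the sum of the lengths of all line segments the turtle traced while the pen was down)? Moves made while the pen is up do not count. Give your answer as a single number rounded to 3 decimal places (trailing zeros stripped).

Executing turtle program step by step:
Start: pos=(0,0), heading=0, pen down
FD 11.1: (0,0) -> (11.1,0) [heading=0, draw]
FD 1.6: (11.1,0) -> (12.7,0) [heading=0, draw]
FD 9.8: (12.7,0) -> (22.5,0) [heading=0, draw]
FD 3.4: (22.5,0) -> (25.9,0) [heading=0, draw]
LT 180: heading 0 -> 180
PD: pen down
PD: pen down
FD 7.9: (25.9,0) -> (18,0) [heading=180, draw]
LT 90: heading 180 -> 270
RT 311: heading 270 -> 319
FD 7.1: (18,0) -> (23.358,-4.658) [heading=319, draw]
Final: pos=(23.358,-4.658), heading=319, 6 segment(s) drawn

Segment lengths:
  seg 1: (0,0) -> (11.1,0), length = 11.1
  seg 2: (11.1,0) -> (12.7,0), length = 1.6
  seg 3: (12.7,0) -> (22.5,0), length = 9.8
  seg 4: (22.5,0) -> (25.9,0), length = 3.4
  seg 5: (25.9,0) -> (18,0), length = 7.9
  seg 6: (18,0) -> (23.358,-4.658), length = 7.1
Total = 40.9

Answer: 40.9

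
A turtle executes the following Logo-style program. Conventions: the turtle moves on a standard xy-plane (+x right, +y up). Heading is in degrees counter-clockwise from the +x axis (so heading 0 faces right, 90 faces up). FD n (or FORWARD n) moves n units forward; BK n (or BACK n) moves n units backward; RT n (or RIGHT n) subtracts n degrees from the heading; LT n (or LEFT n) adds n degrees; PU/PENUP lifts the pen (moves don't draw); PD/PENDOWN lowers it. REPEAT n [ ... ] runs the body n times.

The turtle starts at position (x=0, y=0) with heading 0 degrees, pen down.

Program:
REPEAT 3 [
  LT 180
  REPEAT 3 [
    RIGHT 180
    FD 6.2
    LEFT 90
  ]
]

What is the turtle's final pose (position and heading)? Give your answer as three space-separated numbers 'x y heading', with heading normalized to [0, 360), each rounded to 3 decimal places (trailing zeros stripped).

Answer: -6.2 0 90

Derivation:
Executing turtle program step by step:
Start: pos=(0,0), heading=0, pen down
REPEAT 3 [
  -- iteration 1/3 --
  LT 180: heading 0 -> 180
  REPEAT 3 [
    -- iteration 1/3 --
    RT 180: heading 180 -> 0
    FD 6.2: (0,0) -> (6.2,0) [heading=0, draw]
    LT 90: heading 0 -> 90
    -- iteration 2/3 --
    RT 180: heading 90 -> 270
    FD 6.2: (6.2,0) -> (6.2,-6.2) [heading=270, draw]
    LT 90: heading 270 -> 0
    -- iteration 3/3 --
    RT 180: heading 0 -> 180
    FD 6.2: (6.2,-6.2) -> (0,-6.2) [heading=180, draw]
    LT 90: heading 180 -> 270
  ]
  -- iteration 2/3 --
  LT 180: heading 270 -> 90
  REPEAT 3 [
    -- iteration 1/3 --
    RT 180: heading 90 -> 270
    FD 6.2: (0,-6.2) -> (0,-12.4) [heading=270, draw]
    LT 90: heading 270 -> 0
    -- iteration 2/3 --
    RT 180: heading 0 -> 180
    FD 6.2: (0,-12.4) -> (-6.2,-12.4) [heading=180, draw]
    LT 90: heading 180 -> 270
    -- iteration 3/3 --
    RT 180: heading 270 -> 90
    FD 6.2: (-6.2,-12.4) -> (-6.2,-6.2) [heading=90, draw]
    LT 90: heading 90 -> 180
  ]
  -- iteration 3/3 --
  LT 180: heading 180 -> 0
  REPEAT 3 [
    -- iteration 1/3 --
    RT 180: heading 0 -> 180
    FD 6.2: (-6.2,-6.2) -> (-12.4,-6.2) [heading=180, draw]
    LT 90: heading 180 -> 270
    -- iteration 2/3 --
    RT 180: heading 270 -> 90
    FD 6.2: (-12.4,-6.2) -> (-12.4,0) [heading=90, draw]
    LT 90: heading 90 -> 180
    -- iteration 3/3 --
    RT 180: heading 180 -> 0
    FD 6.2: (-12.4,0) -> (-6.2,0) [heading=0, draw]
    LT 90: heading 0 -> 90
  ]
]
Final: pos=(-6.2,0), heading=90, 9 segment(s) drawn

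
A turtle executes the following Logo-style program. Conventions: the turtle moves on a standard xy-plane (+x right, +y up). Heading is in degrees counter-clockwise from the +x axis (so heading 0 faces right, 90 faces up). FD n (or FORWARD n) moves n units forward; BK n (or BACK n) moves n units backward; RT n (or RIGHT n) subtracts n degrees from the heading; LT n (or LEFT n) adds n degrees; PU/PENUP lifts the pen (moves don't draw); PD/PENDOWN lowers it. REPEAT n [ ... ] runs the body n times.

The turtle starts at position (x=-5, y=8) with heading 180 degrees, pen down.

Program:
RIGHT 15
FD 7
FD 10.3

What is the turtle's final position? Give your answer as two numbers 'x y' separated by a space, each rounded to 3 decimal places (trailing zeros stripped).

Answer: -21.711 12.478

Derivation:
Executing turtle program step by step:
Start: pos=(-5,8), heading=180, pen down
RT 15: heading 180 -> 165
FD 7: (-5,8) -> (-11.761,9.812) [heading=165, draw]
FD 10.3: (-11.761,9.812) -> (-21.711,12.478) [heading=165, draw]
Final: pos=(-21.711,12.478), heading=165, 2 segment(s) drawn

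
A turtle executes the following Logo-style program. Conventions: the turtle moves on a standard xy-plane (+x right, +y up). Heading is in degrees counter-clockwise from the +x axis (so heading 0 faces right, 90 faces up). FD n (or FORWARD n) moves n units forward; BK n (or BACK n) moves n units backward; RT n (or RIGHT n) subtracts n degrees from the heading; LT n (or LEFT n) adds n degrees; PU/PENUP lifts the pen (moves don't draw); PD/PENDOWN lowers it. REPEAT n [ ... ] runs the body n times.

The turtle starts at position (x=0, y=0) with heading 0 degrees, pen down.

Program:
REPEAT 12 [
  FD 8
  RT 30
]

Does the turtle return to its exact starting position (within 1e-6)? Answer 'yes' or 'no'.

Executing turtle program step by step:
Start: pos=(0,0), heading=0, pen down
REPEAT 12 [
  -- iteration 1/12 --
  FD 8: (0,0) -> (8,0) [heading=0, draw]
  RT 30: heading 0 -> 330
  -- iteration 2/12 --
  FD 8: (8,0) -> (14.928,-4) [heading=330, draw]
  RT 30: heading 330 -> 300
  -- iteration 3/12 --
  FD 8: (14.928,-4) -> (18.928,-10.928) [heading=300, draw]
  RT 30: heading 300 -> 270
  -- iteration 4/12 --
  FD 8: (18.928,-10.928) -> (18.928,-18.928) [heading=270, draw]
  RT 30: heading 270 -> 240
  -- iteration 5/12 --
  FD 8: (18.928,-18.928) -> (14.928,-25.856) [heading=240, draw]
  RT 30: heading 240 -> 210
  -- iteration 6/12 --
  FD 8: (14.928,-25.856) -> (8,-29.856) [heading=210, draw]
  RT 30: heading 210 -> 180
  -- iteration 7/12 --
  FD 8: (8,-29.856) -> (0,-29.856) [heading=180, draw]
  RT 30: heading 180 -> 150
  -- iteration 8/12 --
  FD 8: (0,-29.856) -> (-6.928,-25.856) [heading=150, draw]
  RT 30: heading 150 -> 120
  -- iteration 9/12 --
  FD 8: (-6.928,-25.856) -> (-10.928,-18.928) [heading=120, draw]
  RT 30: heading 120 -> 90
  -- iteration 10/12 --
  FD 8: (-10.928,-18.928) -> (-10.928,-10.928) [heading=90, draw]
  RT 30: heading 90 -> 60
  -- iteration 11/12 --
  FD 8: (-10.928,-10.928) -> (-6.928,-4) [heading=60, draw]
  RT 30: heading 60 -> 30
  -- iteration 12/12 --
  FD 8: (-6.928,-4) -> (0,0) [heading=30, draw]
  RT 30: heading 30 -> 0
]
Final: pos=(0,0), heading=0, 12 segment(s) drawn

Start position: (0, 0)
Final position: (0, 0)
Distance = 0; < 1e-6 -> CLOSED

Answer: yes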